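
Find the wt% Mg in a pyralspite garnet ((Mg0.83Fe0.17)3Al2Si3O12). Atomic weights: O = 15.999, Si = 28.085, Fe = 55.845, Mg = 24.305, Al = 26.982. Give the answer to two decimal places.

14.44 mass %

Formula mass = 2.49·24.305 + 0.51·55.845 + 2·26.982 + 3·28.085 + 12·15.999 = 419.207 g/mol, of which 60.519 g is Mg.
So Mg makes up 60.519/419.207 = 0.1444 of the mass, i.e. 14.44%.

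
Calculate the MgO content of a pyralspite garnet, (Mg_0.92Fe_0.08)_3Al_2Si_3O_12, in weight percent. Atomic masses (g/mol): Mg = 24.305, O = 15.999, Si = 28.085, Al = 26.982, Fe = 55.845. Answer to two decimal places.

27.09 wt%

M((Mg_0.92Fe_0.08)_3Al_2Si_3O_12) = 410.692 g/mol; M(MgO) = 40.304 g/mol.
Moles MgO per formula unit = 2.76 Mg ÷ 1 = 2.7600.
MgO fraction = (2.7600 × 40.304) / 410.692 = 111.239/410.692 = 0.2709.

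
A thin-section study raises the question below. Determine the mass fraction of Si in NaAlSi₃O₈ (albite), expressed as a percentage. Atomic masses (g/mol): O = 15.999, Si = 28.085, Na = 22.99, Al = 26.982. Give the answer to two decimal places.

32.13 weight percent

M(NaAlSi₃O₈) = 262.219 g/mol.
Si contributes 3 × 28.085 = 84.255 g per mole.
84.255/262.219 = 0.3213 → 32.13%.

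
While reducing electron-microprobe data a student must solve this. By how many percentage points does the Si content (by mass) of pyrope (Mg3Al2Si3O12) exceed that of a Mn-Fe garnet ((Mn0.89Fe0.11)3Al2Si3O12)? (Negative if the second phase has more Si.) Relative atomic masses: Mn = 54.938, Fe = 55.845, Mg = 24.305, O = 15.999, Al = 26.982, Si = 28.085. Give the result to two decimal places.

3.89 percentage points

M(Mg3Al2Si3O12) = 403.122 g/mol, so wt% Si = 84.255/403.122 × 100 = 20.90%.
M((Mn0.89Fe0.11)3Al2Si3O12) = 495.320 g/mol, so wt% Si = 84.255/495.320 × 100 = 17.01%.
20.90 − 17.01 = 3.89 pp.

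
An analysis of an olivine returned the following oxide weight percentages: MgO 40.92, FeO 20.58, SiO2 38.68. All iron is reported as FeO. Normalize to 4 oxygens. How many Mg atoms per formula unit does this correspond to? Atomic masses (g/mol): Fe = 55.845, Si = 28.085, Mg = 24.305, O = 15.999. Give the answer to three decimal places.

40.92 wt% MgO ÷ 40.304 g/mol = 1.01528 mol, giving 1.01528 Mg and 1.01528 O.
20.58 wt% FeO ÷ 71.844 g/mol = 0.28645 mol, giving 0.28645 Fe and 0.28645 O.
38.68 wt% SiO2 ÷ 60.083 g/mol = 0.64378 mol, giving 0.64378 Si and 1.28756 O.
Oxygen sums to 2.58929; scaling by 4/2.58929 = 1.54483 puts the formula on 4 O.
Mg: 1.01528 × 1.54483 = 1.568 atoms per formula unit.

1.568 Mg apfu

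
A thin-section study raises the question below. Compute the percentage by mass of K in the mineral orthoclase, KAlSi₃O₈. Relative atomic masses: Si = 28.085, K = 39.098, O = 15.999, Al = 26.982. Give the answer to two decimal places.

14.05 weight percent

M(KAlSi₃O₈) = 278.327 g/mol.
K contributes 1 × 39.098 = 39.098 g per mole.
39.098/278.327 = 0.1405 → 14.05%.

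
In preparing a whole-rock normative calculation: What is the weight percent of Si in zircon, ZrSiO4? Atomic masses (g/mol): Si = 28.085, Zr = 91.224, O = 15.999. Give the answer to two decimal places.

M(ZrSiO4) = 183.305 g/mol.
Si contributes 1 × 28.085 = 28.085 g per mole.
28.085/183.305 = 0.1532 → 15.32%.

15.32 wt%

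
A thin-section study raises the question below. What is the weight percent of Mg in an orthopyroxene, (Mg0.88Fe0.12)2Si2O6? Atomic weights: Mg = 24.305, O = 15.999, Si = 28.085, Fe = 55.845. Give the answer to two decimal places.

20.53 wt%

Formula mass = 1.76*24.305 + 0.24*55.845 + 2*28.085 + 6*15.999 = 208.344 g/mol, of which 42.777 g is Mg.
So Mg makes up 42.777/208.344 = 0.2053 of the mass, i.e. 20.53%.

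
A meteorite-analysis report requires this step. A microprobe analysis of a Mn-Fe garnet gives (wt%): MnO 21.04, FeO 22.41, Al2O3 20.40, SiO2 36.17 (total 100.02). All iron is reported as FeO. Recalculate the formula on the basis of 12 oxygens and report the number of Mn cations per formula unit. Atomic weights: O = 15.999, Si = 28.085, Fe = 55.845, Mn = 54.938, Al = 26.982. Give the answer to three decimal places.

MnO (M=70.937): mol = 0.29660; Mn = 0.29660, O = 0.29660.
FeO (M=71.844): mol = 0.31193; Fe = 0.31193, O = 0.31193.
Al2O3 (M=101.961): mol = 0.20008; Al = 0.40016, O = 0.60024.
SiO2 (M=60.083): mol = 0.60200; Si = 0.60200, O = 1.20400.
ΣO = 2.41277; factor = 12/ΣO = 4.97354.
Mn apfu = 0.29660 × 4.97354 = 1.475.

1.475 Mn apfu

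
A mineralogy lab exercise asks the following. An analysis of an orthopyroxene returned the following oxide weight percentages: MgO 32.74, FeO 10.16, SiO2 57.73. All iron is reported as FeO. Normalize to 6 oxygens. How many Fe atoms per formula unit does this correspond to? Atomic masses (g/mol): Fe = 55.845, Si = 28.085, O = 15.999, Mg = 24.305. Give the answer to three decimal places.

0.295 Fe apfu

32.74 wt% MgO ÷ 40.304 g/mol = 0.81233 mol, giving 0.81233 Mg and 0.81233 O.
10.16 wt% FeO ÷ 71.844 g/mol = 0.14142 mol, giving 0.14142 Fe and 0.14142 O.
57.73 wt% SiO2 ÷ 60.083 g/mol = 0.96084 mol, giving 0.96084 Si and 1.92168 O.
Oxygen sums to 2.87543; scaling by 6/2.87543 = 2.08664 puts the formula on 6 O.
Fe: 0.14142 × 2.08664 = 0.295 atoms per formula unit.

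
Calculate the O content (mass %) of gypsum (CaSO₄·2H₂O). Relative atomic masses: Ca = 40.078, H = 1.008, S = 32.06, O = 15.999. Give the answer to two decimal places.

Molar mass of CaSO₄·2H₂O: 1×40.078 + 1×32.06 + 6×15.999 + 4×1.008 = 172.164 g/mol.
Mass of O per formula unit: 6 × 15.999 = 95.994 g.
Weight fraction O = 95.994 / 172.164 = 0.5576.

55.76 mass %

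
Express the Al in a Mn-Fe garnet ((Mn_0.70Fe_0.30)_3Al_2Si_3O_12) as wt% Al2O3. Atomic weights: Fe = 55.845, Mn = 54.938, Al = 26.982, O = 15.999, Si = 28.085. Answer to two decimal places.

M((Mn_0.70Fe_0.30)_3Al_2Si_3O_12) = 495.837 g/mol; M(Al2O3) = 101.961 g/mol.
Moles Al2O3 per formula unit = 2 Al ÷ 2 = 1.0000.
Al2O3 fraction = (1.0000 × 101.961) / 495.837 = 101.961/495.837 = 0.2056.

20.56 wt%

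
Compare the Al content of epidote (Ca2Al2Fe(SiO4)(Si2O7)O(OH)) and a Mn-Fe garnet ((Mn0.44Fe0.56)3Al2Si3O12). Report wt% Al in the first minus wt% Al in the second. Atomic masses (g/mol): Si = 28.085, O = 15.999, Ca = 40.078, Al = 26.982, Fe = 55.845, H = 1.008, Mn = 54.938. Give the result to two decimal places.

0.30 percentage points

First mineral: 53.964 g Al in 483.215 g formula = 11.17 wt% Al.
Second mineral: 53.964 g Al in 496.545 g formula = 10.87 wt% Al.
11.17% − 10.87% gives a difference of 0.30 percentage points.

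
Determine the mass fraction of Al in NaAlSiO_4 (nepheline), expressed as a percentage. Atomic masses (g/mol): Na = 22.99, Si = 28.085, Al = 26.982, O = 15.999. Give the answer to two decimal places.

18.99 wt%

M(NaAlSiO_4) = 142.053 g/mol.
Al contributes 1 × 26.982 = 26.982 g per mole.
26.982/142.053 = 0.1899 → 18.99%.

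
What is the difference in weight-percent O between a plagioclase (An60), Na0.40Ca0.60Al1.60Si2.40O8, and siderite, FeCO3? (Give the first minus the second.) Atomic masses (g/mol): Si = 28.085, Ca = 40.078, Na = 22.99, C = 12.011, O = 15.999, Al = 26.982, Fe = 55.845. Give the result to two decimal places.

First mineral: 127.992 g O in 271.810 g formula = 47.09 wt% O.
Second mineral: 47.997 g O in 115.853 g formula = 41.43 wt% O.
47.09% − 41.43% gives a difference of 5.66 percentage points.

5.66 percentage points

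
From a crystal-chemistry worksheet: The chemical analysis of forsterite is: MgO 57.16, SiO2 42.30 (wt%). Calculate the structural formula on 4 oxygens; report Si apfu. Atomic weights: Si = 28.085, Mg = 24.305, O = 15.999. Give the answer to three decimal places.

0.996 Si apfu

57.16 wt% MgO ÷ 40.304 g/mol = 1.41822 mol, giving 1.41822 Mg and 1.41822 O.
42.30 wt% SiO2 ÷ 60.083 g/mol = 0.70403 mol, giving 0.70403 Si and 1.40806 O.
Oxygen sums to 2.82628; scaling by 4/2.82628 = 1.41529 puts the formula on 4 O.
Si: 0.70403 × 1.41529 = 0.996 atoms per formula unit.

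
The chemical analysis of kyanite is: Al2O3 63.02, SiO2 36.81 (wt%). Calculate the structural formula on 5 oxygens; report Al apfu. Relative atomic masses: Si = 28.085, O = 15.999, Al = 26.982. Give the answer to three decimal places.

2.007 Al apfu

Al2O3 (M=101.961): mol = 0.61808; Al = 1.23616, O = 1.85424.
SiO2 (M=60.083): mol = 0.61265; Si = 0.61265, O = 1.22530.
ΣO = 3.07954; factor = 5/ΣO = 1.62362.
Al apfu = 1.23616 × 1.62362 = 2.007.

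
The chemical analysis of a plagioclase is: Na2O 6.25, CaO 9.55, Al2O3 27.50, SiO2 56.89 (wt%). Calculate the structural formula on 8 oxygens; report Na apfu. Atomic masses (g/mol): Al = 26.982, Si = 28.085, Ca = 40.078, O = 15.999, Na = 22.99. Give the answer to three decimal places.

0.543 Na apfu

Na2O: 6.25/61.979 = 0.10084 mol → 0.20168 mol Na, 0.10084 mol O.
CaO: 9.55/56.077 = 0.17030 mol → 0.17030 mol Ca, 0.17030 mol O.
Al2O3: 27.50/101.961 = 0.26971 mol → 0.53942 mol Al, 0.80913 mol O.
SiO2: 56.89/60.083 = 0.94686 mol → 0.94686 mol Si, 1.89372 mol O.
Total oxygen = 2.97399 mol. Normalization factor = 8/2.97399 = 2.68999.
Na per 8 O = 0.20168 × 2.68999 = 0.543.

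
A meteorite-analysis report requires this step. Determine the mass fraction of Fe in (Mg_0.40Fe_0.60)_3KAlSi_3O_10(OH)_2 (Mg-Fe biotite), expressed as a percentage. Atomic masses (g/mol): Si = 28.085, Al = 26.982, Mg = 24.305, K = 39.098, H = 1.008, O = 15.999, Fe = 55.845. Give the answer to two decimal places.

M((Mg_0.40Fe_0.60)_3KAlSi_3O_10(OH)_2) = 474.026 g/mol.
Fe contributes 1.80 × 55.845 = 100.521 g per mole.
100.521/474.026 = 0.2121 → 21.21%.

21.21 wt%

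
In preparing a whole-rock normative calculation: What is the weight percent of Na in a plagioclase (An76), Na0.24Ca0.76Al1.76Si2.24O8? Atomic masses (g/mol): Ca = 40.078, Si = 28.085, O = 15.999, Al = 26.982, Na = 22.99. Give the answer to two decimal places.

Formula mass = 0.24×22.99 + 0.76×40.078 + 1.76×26.982 + 2.24×28.085 + 8×15.999 = 274.368 g/mol, of which 5.518 g is Na.
So Na makes up 5.518/274.368 = 0.0201 of the mass, i.e. 2.01%.

2.01 mass %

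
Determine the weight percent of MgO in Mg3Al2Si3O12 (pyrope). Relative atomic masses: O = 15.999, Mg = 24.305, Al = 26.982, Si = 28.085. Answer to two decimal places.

Molar mass of Mg3Al2Si3O12 = 3×24.305 + 2×26.982 + 3×28.085 + 12×15.999 = 403.122 g/mol.
Each formula unit contains 3 Mg, equivalent to 3/1 = 3.0000 mol MgO.
M(MgO) = 1×24.305 + 1×15.999 = 40.304 g/mol.
Mass of MgO per formula unit = 3.0000 × 40.304 = 120.912 g.
MgO wt% = 120.912 / 403.122 × 100 = 29.99%.

29.99 wt%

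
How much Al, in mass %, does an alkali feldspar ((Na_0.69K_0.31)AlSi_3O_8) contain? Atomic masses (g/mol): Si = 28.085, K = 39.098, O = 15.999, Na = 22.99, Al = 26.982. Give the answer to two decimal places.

M((Na_0.69K_0.31)AlSi_3O_8) = 267.212 g/mol.
Al contributes 1 × 26.982 = 26.982 g per mole.
26.982/267.212 = 0.1010 → 10.10%.

10.10 mass %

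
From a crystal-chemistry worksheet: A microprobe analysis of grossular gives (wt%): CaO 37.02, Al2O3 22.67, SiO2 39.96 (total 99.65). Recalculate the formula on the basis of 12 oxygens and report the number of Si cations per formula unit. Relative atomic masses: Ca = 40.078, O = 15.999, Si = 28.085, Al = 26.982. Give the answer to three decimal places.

3.003 Si apfu

CaO (M=56.077): mol = 0.66016; Ca = 0.66016, O = 0.66016.
Al2O3 (M=101.961): mol = 0.22234; Al = 0.44468, O = 0.66702.
SiO2 (M=60.083): mol = 0.66508; Si = 0.66508, O = 1.33016.
ΣO = 2.65734; factor = 12/ΣO = 4.51579.
Si apfu = 0.66508 × 4.51579 = 3.003.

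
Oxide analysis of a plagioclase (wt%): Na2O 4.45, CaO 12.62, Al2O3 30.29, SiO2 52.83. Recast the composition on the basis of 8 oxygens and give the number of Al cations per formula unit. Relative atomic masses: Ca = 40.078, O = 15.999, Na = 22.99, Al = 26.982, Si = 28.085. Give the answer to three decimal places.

Na2O: 4.45/61.979 = 0.07180 mol → 0.14360 mol Na, 0.07180 mol O.
CaO: 12.62/56.077 = 0.22505 mol → 0.22505 mol Ca, 0.22505 mol O.
Al2O3: 30.29/101.961 = 0.29707 mol → 0.59414 mol Al, 0.89121 mol O.
SiO2: 52.83/60.083 = 0.87928 mol → 0.87928 mol Si, 1.75856 mol O.
Total oxygen = 2.94662 mol. Normalization factor = 8/2.94662 = 2.71498.
Al per 8 O = 0.59414 × 2.71498 = 1.613.

1.613 Al apfu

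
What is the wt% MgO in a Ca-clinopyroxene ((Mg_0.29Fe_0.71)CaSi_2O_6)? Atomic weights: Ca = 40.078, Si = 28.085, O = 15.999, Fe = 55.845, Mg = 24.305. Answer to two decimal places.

4.89 wt%

M((Mg_0.29Fe_0.71)CaSi_2O_6) = 238.940 g/mol; M(MgO) = 40.304 g/mol.
Moles MgO per formula unit = 0.29 Mg ÷ 1 = 0.2900.
MgO fraction = (0.2900 × 40.304) / 238.940 = 11.688/238.940 = 0.0489.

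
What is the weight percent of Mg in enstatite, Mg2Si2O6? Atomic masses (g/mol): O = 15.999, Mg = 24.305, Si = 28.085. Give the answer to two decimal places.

Formula mass = 2·24.305 + 2·28.085 + 6·15.999 = 200.774 g/mol, of which 48.610 g is Mg.
So Mg makes up 48.610/200.774 = 0.2421 of the mass, i.e. 24.21%.

24.21 mass %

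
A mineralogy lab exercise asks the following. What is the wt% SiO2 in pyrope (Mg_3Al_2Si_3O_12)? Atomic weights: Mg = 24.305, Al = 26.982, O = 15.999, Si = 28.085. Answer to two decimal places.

44.71 wt%

Formula mass = 403.122 g/mol.
3 Si → 3.0000 mol SiO2 per formula unit; M(SiO2) = 60.083, so SiO2 mass = 180.249 g.
180.249/403.122 × 100 = 44.71 wt%.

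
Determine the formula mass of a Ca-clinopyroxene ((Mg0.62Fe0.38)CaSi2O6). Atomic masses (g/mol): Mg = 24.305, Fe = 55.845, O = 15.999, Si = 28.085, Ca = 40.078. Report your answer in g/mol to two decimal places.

The formula mass is the sum 0.62·24.305 + 0.38·55.845 + 1·40.078 + 2·28.085 + 6·15.999.

228.53 g/mol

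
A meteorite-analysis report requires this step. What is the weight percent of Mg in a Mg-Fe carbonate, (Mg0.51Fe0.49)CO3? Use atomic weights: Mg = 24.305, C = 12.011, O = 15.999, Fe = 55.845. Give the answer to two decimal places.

Molar mass of (Mg0.51Fe0.49)CO3: 0.51*24.305 + 0.49*55.845 + 1*12.011 + 3*15.999 = 99.768 g/mol.
Mass of Mg per formula unit: 0.51 × 24.305 = 12.396 g.
Weight fraction Mg = 12.396 / 99.768 = 0.1242.

12.42 mass %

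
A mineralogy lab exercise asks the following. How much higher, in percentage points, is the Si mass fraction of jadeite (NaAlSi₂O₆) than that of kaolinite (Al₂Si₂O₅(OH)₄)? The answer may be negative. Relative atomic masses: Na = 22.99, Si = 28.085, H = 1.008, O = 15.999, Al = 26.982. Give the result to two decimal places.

6.03 percentage points

M(NaAlSi₂O₆) = 202.136 g/mol, so wt% Si = 56.170/202.136 × 100 = 27.79%.
M(Al₂Si₂O₅(OH)₄) = 258.157 g/mol, so wt% Si = 56.170/258.157 × 100 = 21.76%.
27.79 − 21.76 = 6.03 pp.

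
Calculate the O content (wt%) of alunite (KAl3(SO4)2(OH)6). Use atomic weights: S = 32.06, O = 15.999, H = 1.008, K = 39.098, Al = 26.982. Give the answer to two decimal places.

54.08 wt%

Molar mass of KAl3(SO4)2(OH)6: 1*39.098 + 3*26.982 + 2*32.06 + 14*15.999 + 6*1.008 = 414.198 g/mol.
Mass of O per formula unit: 14 × 15.999 = 223.986 g.
Weight fraction O = 223.986 / 414.198 = 0.5408.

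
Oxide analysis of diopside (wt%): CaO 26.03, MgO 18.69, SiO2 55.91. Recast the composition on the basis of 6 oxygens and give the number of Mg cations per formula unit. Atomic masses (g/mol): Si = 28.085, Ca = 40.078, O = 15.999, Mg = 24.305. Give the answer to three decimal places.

CaO: 26.03/56.077 = 0.46418 mol → 0.46418 mol Ca, 0.46418 mol O.
MgO: 18.69/40.304 = 0.46373 mol → 0.46373 mol Mg, 0.46373 mol O.
SiO2: 55.91/60.083 = 0.93055 mol → 0.93055 mol Si, 1.86110 mol O.
Total oxygen = 2.78901 mol. Normalization factor = 6/2.78901 = 2.15130.
Mg per 6 O = 0.46373 × 2.15130 = 0.998.

0.998 Mg apfu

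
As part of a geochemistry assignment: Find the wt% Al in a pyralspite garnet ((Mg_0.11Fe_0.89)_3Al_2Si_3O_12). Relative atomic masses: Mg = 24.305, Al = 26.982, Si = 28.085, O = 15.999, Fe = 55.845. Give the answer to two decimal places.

Formula mass = 0.33×24.305 + 2.67×55.845 + 2×26.982 + 3×28.085 + 12×15.999 = 487.334 g/mol, of which 53.964 g is Al.
So Al makes up 53.964/487.334 = 0.1107 of the mass, i.e. 11.07%.

11.07 mass %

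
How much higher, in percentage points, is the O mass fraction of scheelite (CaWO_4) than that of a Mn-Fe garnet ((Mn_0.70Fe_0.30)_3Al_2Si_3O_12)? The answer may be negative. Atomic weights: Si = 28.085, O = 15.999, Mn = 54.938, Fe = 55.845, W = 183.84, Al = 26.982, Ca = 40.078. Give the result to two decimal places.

-16.49 percentage points

O in CaWO_4: molar mass 287.914 g/mol; 4×15.999 = 63.996 g → 22.23 wt%.
O in (Mn_0.70Fe_0.30)_3Al_2Si_3O_12: molar mass 495.837 g/mol; 12×15.999 = 191.988 g → 38.72 wt%.
Difference = 22.23 − 38.72 = -16.49 percentage points.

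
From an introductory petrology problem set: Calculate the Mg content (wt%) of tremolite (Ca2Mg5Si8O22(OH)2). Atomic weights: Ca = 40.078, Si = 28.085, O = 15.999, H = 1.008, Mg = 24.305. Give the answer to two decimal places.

M(Ca2Mg5Si8O22(OH)2) = 812.353 g/mol.
Mg contributes 5 × 24.305 = 121.525 g per mole.
121.525/812.353 = 0.1496 → 14.96%.

14.96 wt%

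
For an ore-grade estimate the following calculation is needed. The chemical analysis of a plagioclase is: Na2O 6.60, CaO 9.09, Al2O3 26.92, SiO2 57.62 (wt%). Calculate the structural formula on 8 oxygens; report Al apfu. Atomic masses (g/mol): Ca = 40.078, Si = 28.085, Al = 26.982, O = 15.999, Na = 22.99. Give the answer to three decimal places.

1.418 Al apfu

Na2O (M=61.979): mol = 0.10649; Na = 0.21298, O = 0.10649.
CaO (M=56.077): mol = 0.16210; Ca = 0.16210, O = 0.16210.
Al2O3 (M=101.961): mol = 0.26402; Al = 0.52804, O = 0.79206.
SiO2 (M=60.083): mol = 0.95901; Si = 0.95901, O = 1.91802.
ΣO = 2.97867; factor = 8/ΣO = 2.68576.
Al apfu = 0.52804 × 2.68576 = 1.418.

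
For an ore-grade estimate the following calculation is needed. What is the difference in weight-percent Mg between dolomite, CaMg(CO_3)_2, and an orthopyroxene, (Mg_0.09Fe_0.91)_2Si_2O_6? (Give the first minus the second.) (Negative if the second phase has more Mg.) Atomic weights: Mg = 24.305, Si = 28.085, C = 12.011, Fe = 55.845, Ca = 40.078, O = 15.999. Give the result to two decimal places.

First mineral: 24.305 g Mg in 184.399 g formula = 13.18 wt% Mg.
Second mineral: 4.375 g Mg in 258.177 g formula = 1.69 wt% Mg.
13.18% − 1.69% gives a difference of 11.49 percentage points.

11.49 percentage points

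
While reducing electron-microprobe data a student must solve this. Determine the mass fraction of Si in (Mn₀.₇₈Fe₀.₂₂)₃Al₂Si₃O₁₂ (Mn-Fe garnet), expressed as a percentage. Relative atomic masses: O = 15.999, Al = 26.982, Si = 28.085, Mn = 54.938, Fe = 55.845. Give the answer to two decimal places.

M((Mn₀.₇₈Fe₀.₂₂)₃Al₂Si₃O₁₂) = 495.620 g/mol.
Si contributes 3 × 28.085 = 84.255 g per mole.
84.255/495.620 = 0.1700 → 17.00%.

17.00 weight percent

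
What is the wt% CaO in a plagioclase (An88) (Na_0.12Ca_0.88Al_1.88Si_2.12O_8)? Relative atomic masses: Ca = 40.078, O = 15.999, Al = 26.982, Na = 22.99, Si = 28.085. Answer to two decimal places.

17.86 wt%

Formula mass = 276.286 g/mol.
0.88 Ca → 0.8800 mol CaO per formula unit; M(CaO) = 56.077, so CaO mass = 49.348 g.
49.348/276.286 × 100 = 17.86 wt%.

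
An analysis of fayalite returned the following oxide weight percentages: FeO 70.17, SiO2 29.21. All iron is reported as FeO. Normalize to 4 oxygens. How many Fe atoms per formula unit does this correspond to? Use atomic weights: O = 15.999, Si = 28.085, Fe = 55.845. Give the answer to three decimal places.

FeO: 70.17/71.844 = 0.97670 mol → 0.97670 mol Fe, 0.97670 mol O.
SiO2: 29.21/60.083 = 0.48616 mol → 0.48616 mol Si, 0.97232 mol O.
Total oxygen = 1.94902 mol. Normalization factor = 4/1.94902 = 2.05231.
Fe per 4 O = 0.97670 × 2.05231 = 2.004.

2.004 Fe apfu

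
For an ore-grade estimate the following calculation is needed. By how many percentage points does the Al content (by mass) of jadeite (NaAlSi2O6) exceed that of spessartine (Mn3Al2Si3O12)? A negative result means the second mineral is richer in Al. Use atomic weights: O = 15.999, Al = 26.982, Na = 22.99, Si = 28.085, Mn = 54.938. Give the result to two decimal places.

2.45 percentage points

Al in NaAlSi2O6: molar mass 202.136 g/mol; 1×26.982 = 26.982 g → 13.35 wt%.
Al in Mn3Al2Si3O12: molar mass 495.021 g/mol; 2×26.982 = 53.964 g → 10.90 wt%.
Difference = 13.35 − 10.90 = 2.45 percentage points.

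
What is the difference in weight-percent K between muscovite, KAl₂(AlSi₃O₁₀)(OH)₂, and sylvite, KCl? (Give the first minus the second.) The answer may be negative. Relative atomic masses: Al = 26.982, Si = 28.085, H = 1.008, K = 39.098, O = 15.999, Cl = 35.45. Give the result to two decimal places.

M(KAl₂(AlSi₃O₁₀)(OH)₂) = 398.303 g/mol, so wt% K = 39.098/398.303 × 100 = 9.82%.
M(KCl) = 74.548 g/mol, so wt% K = 39.098/74.548 × 100 = 52.45%.
9.82 − 52.45 = -42.63 pp.

-42.63 percentage points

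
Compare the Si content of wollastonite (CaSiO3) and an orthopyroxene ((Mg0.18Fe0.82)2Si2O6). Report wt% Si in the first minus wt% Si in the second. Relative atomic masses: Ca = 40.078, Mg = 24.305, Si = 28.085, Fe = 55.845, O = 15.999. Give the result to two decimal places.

1.93 percentage points

Si in CaSiO3: molar mass 116.160 g/mol; 1×28.085 = 28.085 g → 24.18 wt%.
Si in (Mg0.18Fe0.82)2Si2O6: molar mass 252.500 g/mol; 2×28.085 = 56.170 g → 22.25 wt%.
Difference = 24.18 − 22.25 = 1.93 percentage points.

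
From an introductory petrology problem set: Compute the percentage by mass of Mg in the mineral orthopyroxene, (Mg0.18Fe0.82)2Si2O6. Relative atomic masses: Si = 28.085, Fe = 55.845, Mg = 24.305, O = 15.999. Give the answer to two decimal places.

Molar mass of (Mg0.18Fe0.82)2Si2O6: 0.36*24.305 + 1.64*55.845 + 2*28.085 + 6*15.999 = 252.500 g/mol.
Mass of Mg per formula unit: 0.36 × 24.305 = 8.750 g.
Weight fraction Mg = 8.750 / 252.500 = 0.0347.

3.47 weight percent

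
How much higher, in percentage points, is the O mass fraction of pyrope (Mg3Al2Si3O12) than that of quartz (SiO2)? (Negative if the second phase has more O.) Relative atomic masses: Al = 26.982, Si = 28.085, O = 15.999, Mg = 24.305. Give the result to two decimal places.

-5.63 percentage points

O in Mg3Al2Si3O12: molar mass 403.122 g/mol; 12×15.999 = 191.988 g → 47.63 wt%.
O in SiO2: molar mass 60.083 g/mol; 2×15.999 = 31.998 g → 53.26 wt%.
Difference = 47.63 − 53.26 = -5.63 percentage points.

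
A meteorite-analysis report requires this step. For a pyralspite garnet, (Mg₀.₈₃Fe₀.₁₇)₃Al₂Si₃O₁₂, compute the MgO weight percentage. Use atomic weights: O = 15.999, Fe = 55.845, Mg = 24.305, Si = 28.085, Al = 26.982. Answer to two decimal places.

Molar mass of (Mg₀.₈₃Fe₀.₁₇)₃Al₂Si₃O₁₂ = 2.49*24.305 + 0.51*55.845 + 2*26.982 + 3*28.085 + 12*15.999 = 419.207 g/mol.
Each formula unit contains 2.49 Mg, equivalent to 2.49/1 = 2.4900 mol MgO.
M(MgO) = 1×24.305 + 1×15.999 = 40.304 g/mol.
Mass of MgO per formula unit = 2.4900 × 40.304 = 100.357 g.
MgO wt% = 100.357 / 419.207 × 100 = 23.94%.

23.94 wt%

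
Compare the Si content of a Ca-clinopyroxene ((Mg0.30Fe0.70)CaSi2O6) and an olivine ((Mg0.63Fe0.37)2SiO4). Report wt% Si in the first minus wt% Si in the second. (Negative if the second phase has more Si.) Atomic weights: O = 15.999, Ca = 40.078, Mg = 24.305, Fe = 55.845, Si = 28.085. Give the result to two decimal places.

6.42 percentage points

First mineral: 56.170 g Si in 238.625 g formula = 23.54 wt% Si.
Second mineral: 28.085 g Si in 164.031 g formula = 17.12 wt% Si.
23.54% − 17.12% gives a difference of 6.42 percentage points.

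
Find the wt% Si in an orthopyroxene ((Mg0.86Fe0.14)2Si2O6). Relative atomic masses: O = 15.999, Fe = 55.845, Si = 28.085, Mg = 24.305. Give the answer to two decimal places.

Molar mass of (Mg0.86Fe0.14)2Si2O6: 1.72×24.305 + 0.28×55.845 + 2×28.085 + 6×15.999 = 209.605 g/mol.
Mass of Si per formula unit: 2 × 28.085 = 56.170 g.
Weight fraction Si = 56.170 / 209.605 = 0.2680.

26.80 mass %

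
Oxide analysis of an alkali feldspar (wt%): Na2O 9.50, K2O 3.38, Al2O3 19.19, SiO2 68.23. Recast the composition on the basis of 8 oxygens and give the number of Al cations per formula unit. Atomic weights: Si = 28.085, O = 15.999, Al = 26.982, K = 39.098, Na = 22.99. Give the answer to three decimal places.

Na2O: 9.50/61.979 = 0.15328 mol → 0.30656 mol Na, 0.15328 mol O.
K2O: 3.38/94.195 = 0.03588 mol → 0.07176 mol K, 0.03588 mol O.
Al2O3: 19.19/101.961 = 0.18821 mol → 0.37642 mol Al, 0.56463 mol O.
SiO2: 68.23/60.083 = 1.13560 mol → 1.13560 mol Si, 2.27120 mol O.
Total oxygen = 3.02499 mol. Normalization factor = 8/3.02499 = 2.64464.
Al per 8 O = 0.37642 × 2.64464 = 0.995.

0.995 Al apfu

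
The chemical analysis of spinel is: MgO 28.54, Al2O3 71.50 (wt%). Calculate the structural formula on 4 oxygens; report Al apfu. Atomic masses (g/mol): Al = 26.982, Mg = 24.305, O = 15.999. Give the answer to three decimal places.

1.995 Al apfu

MgO: 28.54/40.304 = 0.70812 mol → 0.70812 mol Mg, 0.70812 mol O.
Al2O3: 71.50/101.961 = 0.70125 mol → 1.40250 mol Al, 2.10375 mol O.
Total oxygen = 2.81187 mol. Normalization factor = 4/2.81187 = 1.42254.
Al per 4 O = 1.40250 × 1.42254 = 1.995.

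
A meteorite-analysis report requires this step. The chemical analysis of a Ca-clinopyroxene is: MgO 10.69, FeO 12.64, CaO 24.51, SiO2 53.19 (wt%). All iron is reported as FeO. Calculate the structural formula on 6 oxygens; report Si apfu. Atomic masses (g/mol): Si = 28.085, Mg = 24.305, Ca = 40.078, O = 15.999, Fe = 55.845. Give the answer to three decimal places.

10.69 wt% MgO ÷ 40.304 g/mol = 0.26523 mol, giving 0.26523 Mg and 0.26523 O.
12.64 wt% FeO ÷ 71.844 g/mol = 0.17594 mol, giving 0.17594 Fe and 0.17594 O.
24.51 wt% CaO ÷ 56.077 g/mol = 0.43708 mol, giving 0.43708 Ca and 0.43708 O.
53.19 wt% SiO2 ÷ 60.083 g/mol = 0.88528 mol, giving 0.88528 Si and 1.77056 O.
Oxygen sums to 2.64881; scaling by 6/2.64881 = 2.26517 puts the formula on 6 O.
Si: 0.88528 × 2.26517 = 2.005 atoms per formula unit.

2.005 Si apfu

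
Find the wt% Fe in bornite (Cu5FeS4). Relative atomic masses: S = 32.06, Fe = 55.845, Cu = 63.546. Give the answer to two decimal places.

11.13 wt%

Molar mass of Cu5FeS4: 5×63.546 + 1×55.845 + 4×32.06 = 501.815 g/mol.
Mass of Fe per formula unit: 1 × 55.845 = 55.845 g.
Weight fraction Fe = 55.845 / 501.815 = 0.1113.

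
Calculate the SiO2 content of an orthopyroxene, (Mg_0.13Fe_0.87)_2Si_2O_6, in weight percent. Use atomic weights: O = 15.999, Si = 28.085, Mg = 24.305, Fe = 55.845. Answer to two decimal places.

47.00 wt%

Molar mass of (Mg_0.13Fe_0.87)_2Si_2O_6 = 0.26*24.305 + 1.74*55.845 + 2*28.085 + 6*15.999 = 255.654 g/mol.
Each formula unit contains 2 Si, equivalent to 2/1 = 2.0000 mol SiO2.
M(SiO2) = 1×28.085 + 2×15.999 = 60.083 g/mol.
Mass of SiO2 per formula unit = 2.0000 × 60.083 = 120.166 g.
SiO2 wt% = 120.166 / 255.654 × 100 = 47.00%.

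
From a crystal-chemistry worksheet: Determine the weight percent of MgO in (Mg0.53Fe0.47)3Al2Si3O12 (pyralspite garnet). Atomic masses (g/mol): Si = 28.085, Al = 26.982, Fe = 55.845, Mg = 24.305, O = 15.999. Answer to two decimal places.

Molar mass of (Mg0.53Fe0.47)3Al2Si3O12 = 1.59×24.305 + 1.41×55.845 + 2×26.982 + 3×28.085 + 12×15.999 = 447.593 g/mol.
Each formula unit contains 1.59 Mg, equivalent to 1.59/1 = 1.5900 mol MgO.
M(MgO) = 1×24.305 + 1×15.999 = 40.304 g/mol.
Mass of MgO per formula unit = 1.5900 × 40.304 = 64.083 g.
MgO wt% = 64.083 / 447.593 × 100 = 14.32%.

14.32 wt%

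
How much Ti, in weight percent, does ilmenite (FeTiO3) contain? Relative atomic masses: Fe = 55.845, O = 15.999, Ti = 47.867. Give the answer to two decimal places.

Molar mass of FeTiO3: 1×55.845 + 1×47.867 + 3×15.999 = 151.709 g/mol.
Mass of Ti per formula unit: 1 × 47.867 = 47.867 g.
Weight fraction Ti = 47.867 / 151.709 = 0.3155.

31.55 weight percent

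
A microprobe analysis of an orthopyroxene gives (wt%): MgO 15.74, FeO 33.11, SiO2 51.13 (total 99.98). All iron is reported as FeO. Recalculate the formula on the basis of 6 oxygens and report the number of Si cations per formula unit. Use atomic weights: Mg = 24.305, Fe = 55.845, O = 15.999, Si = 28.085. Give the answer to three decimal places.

15.74 wt% MgO ÷ 40.304 g/mol = 0.39053 mol, giving 0.39053 Mg and 0.39053 O.
33.11 wt% FeO ÷ 71.844 g/mol = 0.46086 mol, giving 0.46086 Fe and 0.46086 O.
51.13 wt% SiO2 ÷ 60.083 g/mol = 0.85099 mol, giving 0.85099 Si and 1.70198 O.
Oxygen sums to 2.55337; scaling by 6/2.55337 = 2.34984 puts the formula on 6 O.
Si: 0.85099 × 2.34984 = 2.000 atoms per formula unit.

2.000 Si apfu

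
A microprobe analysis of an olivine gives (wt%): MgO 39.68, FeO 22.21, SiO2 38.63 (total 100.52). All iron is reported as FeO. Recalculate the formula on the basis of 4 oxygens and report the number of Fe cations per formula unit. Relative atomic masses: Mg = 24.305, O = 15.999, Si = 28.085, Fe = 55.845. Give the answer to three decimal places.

MgO (M=40.304): mol = 0.98452; Mg = 0.98452, O = 0.98452.
FeO (M=71.844): mol = 0.30914; Fe = 0.30914, O = 0.30914.
SiO2 (M=60.083): mol = 0.64294; Si = 0.64294, O = 1.28588.
ΣO = 2.57954; factor = 4/ΣO = 1.55066.
Fe apfu = 0.30914 × 1.55066 = 0.479.

0.479 Fe apfu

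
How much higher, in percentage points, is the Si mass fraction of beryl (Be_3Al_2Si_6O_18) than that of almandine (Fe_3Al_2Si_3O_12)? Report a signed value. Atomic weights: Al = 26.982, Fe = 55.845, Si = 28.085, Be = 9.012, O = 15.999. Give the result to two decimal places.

14.42 percentage points

First mineral: 168.510 g Si in 537.492 g formula = 31.35 wt% Si.
Second mineral: 84.255 g Si in 497.742 g formula = 16.93 wt% Si.
31.35% − 16.93% gives a difference of 14.42 percentage points.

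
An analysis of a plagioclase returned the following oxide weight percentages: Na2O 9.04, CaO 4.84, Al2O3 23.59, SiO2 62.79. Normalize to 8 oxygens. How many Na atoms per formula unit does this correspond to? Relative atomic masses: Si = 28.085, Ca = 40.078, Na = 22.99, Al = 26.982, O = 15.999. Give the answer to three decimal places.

Na2O: 9.04/61.979 = 0.14586 mol → 0.29172 mol Na, 0.14586 mol O.
CaO: 4.84/56.077 = 0.08631 mol → 0.08631 mol Ca, 0.08631 mol O.
Al2O3: 23.59/101.961 = 0.23136 mol → 0.46272 mol Al, 0.69408 mol O.
SiO2: 62.79/60.083 = 1.04505 mol → 1.04505 mol Si, 2.09010 mol O.
Total oxygen = 3.01635 mol. Normalization factor = 8/3.01635 = 2.65221.
Na per 8 O = 0.29172 × 2.65221 = 0.774.

0.774 Na apfu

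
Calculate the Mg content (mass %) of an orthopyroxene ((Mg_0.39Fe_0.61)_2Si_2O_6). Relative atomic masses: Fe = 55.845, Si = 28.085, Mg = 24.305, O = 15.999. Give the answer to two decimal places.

7.92 mass %

Formula mass = 0.78×24.305 + 1.22×55.845 + 2×28.085 + 6×15.999 = 239.253 g/mol, of which 18.958 g is Mg.
So Mg makes up 18.958/239.253 = 0.0792 of the mass, i.e. 7.92%.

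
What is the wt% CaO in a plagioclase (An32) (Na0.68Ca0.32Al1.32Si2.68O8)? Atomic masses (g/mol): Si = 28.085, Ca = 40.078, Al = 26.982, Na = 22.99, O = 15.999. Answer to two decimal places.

6.71 wt%

Formula mass = 267.334 g/mol.
0.32 Ca → 0.3200 mol CaO per formula unit; M(CaO) = 56.077, so CaO mass = 17.945 g.
17.945/267.334 × 100 = 6.71 wt%.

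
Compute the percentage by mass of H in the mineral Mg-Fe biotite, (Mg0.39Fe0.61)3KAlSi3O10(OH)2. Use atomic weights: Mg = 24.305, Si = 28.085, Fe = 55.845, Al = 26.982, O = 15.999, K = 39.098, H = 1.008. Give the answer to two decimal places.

0.42 mass %

Formula mass = 1.17×24.305 + 1.83×55.845 + 1×39.098 + 1×26.982 + 3×28.085 + 12×15.999 + 2×1.008 = 474.972 g/mol, of which 2.016 g is H.
So H makes up 2.016/474.972 = 0.0042 of the mass, i.e. 0.42%.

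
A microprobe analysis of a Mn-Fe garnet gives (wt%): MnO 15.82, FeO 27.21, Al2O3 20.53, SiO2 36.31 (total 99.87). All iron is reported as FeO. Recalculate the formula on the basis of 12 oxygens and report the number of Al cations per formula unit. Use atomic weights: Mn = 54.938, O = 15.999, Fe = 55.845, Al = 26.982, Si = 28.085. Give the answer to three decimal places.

2.001 Al apfu

MnO (M=70.937): mol = 0.22301; Mn = 0.22301, O = 0.22301.
FeO (M=71.844): mol = 0.37874; Fe = 0.37874, O = 0.37874.
Al2O3 (M=101.961): mol = 0.20135; Al = 0.40270, O = 0.60405.
SiO2 (M=60.083): mol = 0.60433; Si = 0.60433, O = 1.20866.
ΣO = 2.41446; factor = 12/ΣO = 4.97006.
Al apfu = 0.40270 × 4.97006 = 2.001.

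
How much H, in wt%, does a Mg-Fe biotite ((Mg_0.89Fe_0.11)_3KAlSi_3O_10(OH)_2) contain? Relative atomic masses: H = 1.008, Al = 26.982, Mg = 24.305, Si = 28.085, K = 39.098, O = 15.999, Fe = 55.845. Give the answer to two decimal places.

Molar mass of (Mg_0.89Fe_0.11)_3KAlSi_3O_10(OH)_2: 2.67*24.305 + 0.33*55.845 + 1*39.098 + 1*26.982 + 3*28.085 + 12*15.999 + 2*1.008 = 427.662 g/mol.
Mass of H per formula unit: 2 × 1.008 = 2.016 g.
Weight fraction H = 2.016 / 427.662 = 0.0047.

0.47 wt%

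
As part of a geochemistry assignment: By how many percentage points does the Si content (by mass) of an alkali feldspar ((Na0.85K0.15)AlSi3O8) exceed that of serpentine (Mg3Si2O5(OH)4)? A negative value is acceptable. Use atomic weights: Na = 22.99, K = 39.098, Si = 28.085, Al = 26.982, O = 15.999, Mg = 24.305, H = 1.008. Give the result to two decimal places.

M((Na0.85K0.15)AlSi3O8) = 264.635 g/mol, so wt% Si = 84.255/264.635 × 100 = 31.84%.
M(Mg3Si2O5(OH)4) = 277.108 g/mol, so wt% Si = 56.170/277.108 × 100 = 20.27%.
31.84 − 20.27 = 11.57 pp.

11.57 percentage points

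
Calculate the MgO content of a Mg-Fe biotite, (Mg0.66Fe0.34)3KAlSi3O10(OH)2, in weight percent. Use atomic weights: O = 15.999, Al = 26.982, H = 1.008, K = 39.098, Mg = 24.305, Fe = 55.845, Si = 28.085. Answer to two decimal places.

17.76 wt%

M((Mg0.66Fe0.34)3KAlSi3O10(OH)2) = 449.425 g/mol; M(MgO) = 40.304 g/mol.
Moles MgO per formula unit = 1.98 Mg ÷ 1 = 1.9800.
MgO fraction = (1.9800 × 40.304) / 449.425 = 79.802/449.425 = 0.1776.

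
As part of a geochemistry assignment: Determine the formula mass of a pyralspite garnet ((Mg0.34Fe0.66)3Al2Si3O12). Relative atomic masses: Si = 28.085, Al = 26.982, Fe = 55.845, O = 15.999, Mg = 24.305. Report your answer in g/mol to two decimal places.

465.57 g/mol

Mg: 1.02 × 24.305 = 24.7911
Fe: 1.98 × 55.845 = 110.5731
Al: 2 × 26.982 = 53.9640
Si: 3 × 28.085 = 84.2550
O: 12 × 15.999 = 191.9880
Summing the contributions gives the formula mass.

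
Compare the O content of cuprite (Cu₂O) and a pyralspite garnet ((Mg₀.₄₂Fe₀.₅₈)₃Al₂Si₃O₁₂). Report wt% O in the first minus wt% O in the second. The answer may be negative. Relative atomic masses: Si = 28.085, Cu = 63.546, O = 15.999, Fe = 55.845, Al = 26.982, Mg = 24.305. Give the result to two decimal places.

First mineral: 15.999 g O in 143.091 g formula = 11.18 wt% O.
Second mineral: 191.988 g O in 458.002 g formula = 41.92 wt% O.
11.18% − 41.92% gives a difference of -30.74 percentage points.

-30.74 percentage points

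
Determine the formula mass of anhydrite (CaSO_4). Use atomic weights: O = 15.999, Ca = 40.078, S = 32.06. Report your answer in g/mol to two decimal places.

The formula mass is the sum 1×40.078 + 1×32.06 + 4×15.999.

136.13 g/mol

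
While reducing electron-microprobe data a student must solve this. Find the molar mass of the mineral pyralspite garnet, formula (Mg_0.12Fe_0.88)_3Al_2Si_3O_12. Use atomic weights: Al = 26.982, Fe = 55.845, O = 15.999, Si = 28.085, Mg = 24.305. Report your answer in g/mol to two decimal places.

486.39 g/mol

Mg: 0.36 × 24.305 = 8.7498
Fe: 2.64 × 55.845 = 147.4308
Al: 2 × 26.982 = 53.9640
Si: 3 × 28.085 = 84.2550
O: 12 × 15.999 = 191.9880
Summing the contributions gives the formula mass.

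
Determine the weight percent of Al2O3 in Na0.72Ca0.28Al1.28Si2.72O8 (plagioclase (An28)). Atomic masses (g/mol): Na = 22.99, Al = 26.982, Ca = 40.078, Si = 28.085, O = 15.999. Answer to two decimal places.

24.47 wt%

Molar mass of Na0.72Ca0.28Al1.28Si2.72O8 = 0.72*22.99 + 0.28*40.078 + 1.28*26.982 + 2.72*28.085 + 8*15.999 = 266.695 g/mol.
Each formula unit contains 1.28 Al, equivalent to 1.28/2 = 0.6400 mol Al2O3.
M(Al2O3) = 2×26.982 + 3×15.999 = 101.961 g/mol.
Mass of Al2O3 per formula unit = 0.6400 × 101.961 = 65.255 g.
Al2O3 wt% = 65.255 / 266.695 × 100 = 24.47%.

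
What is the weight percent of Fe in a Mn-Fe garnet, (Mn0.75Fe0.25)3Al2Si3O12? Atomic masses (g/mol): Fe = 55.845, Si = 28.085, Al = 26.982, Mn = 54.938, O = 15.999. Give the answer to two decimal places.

M((Mn0.75Fe0.25)3Al2Si3O12) = 495.701 g/mol.
Fe contributes 0.75 × 55.845 = 41.884 g per mole.
41.884/495.701 = 0.0845 → 8.45%.

8.45 weight percent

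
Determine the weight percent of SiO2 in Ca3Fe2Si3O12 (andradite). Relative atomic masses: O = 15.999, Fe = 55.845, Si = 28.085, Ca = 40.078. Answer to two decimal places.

35.47 wt%

Molar mass of Ca3Fe2Si3O12 = 3*40.078 + 2*55.845 + 3*28.085 + 12*15.999 = 508.167 g/mol.
Each formula unit contains 3 Si, equivalent to 3/1 = 3.0000 mol SiO2.
M(SiO2) = 1×28.085 + 2×15.999 = 60.083 g/mol.
Mass of SiO2 per formula unit = 3.0000 × 60.083 = 180.249 g.
SiO2 wt% = 180.249 / 508.167 × 100 = 35.47%.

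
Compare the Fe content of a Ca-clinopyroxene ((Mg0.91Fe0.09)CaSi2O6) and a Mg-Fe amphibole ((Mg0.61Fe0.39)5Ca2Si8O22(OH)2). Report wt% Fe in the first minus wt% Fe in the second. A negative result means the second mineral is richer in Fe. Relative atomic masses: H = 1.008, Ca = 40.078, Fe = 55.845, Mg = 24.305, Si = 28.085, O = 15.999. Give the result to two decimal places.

-10.17 percentage points

First mineral: 5.026 g Fe in 219.386 g formula = 2.29 wt% Fe.
Second mineral: 108.898 g Fe in 873.856 g formula = 12.46 wt% Fe.
2.29% − 12.46% gives a difference of -10.17 percentage points.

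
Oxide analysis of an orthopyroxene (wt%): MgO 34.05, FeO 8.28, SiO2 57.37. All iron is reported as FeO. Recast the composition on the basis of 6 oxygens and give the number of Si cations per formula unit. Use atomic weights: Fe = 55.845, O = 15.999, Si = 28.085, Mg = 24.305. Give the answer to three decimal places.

MgO: 34.05/40.304 = 0.84483 mol → 0.84483 mol Mg, 0.84483 mol O.
FeO: 8.28/71.844 = 0.11525 mol → 0.11525 mol Fe, 0.11525 mol O.
SiO2: 57.37/60.083 = 0.95485 mol → 0.95485 mol Si, 1.90970 mol O.
Total oxygen = 2.86978 mol. Normalization factor = 6/2.86978 = 2.09075.
Si per 6 O = 0.95485 × 2.09075 = 1.996.

1.996 Si apfu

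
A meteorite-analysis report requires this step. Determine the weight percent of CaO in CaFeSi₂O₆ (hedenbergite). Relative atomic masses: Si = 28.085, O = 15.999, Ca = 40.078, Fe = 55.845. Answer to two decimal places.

M(CaFeSi₂O₆) = 248.087 g/mol; M(CaO) = 56.077 g/mol.
Moles CaO per formula unit = 1 Ca ÷ 1 = 1.0000.
CaO fraction = (1.0000 × 56.077) / 248.087 = 56.077/248.087 = 0.2260.

22.60 wt%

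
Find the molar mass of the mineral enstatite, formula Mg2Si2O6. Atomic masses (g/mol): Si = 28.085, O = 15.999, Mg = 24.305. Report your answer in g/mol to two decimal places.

M = 2·24.305 + 2·28.085 + 6·15.999

200.77 g/mol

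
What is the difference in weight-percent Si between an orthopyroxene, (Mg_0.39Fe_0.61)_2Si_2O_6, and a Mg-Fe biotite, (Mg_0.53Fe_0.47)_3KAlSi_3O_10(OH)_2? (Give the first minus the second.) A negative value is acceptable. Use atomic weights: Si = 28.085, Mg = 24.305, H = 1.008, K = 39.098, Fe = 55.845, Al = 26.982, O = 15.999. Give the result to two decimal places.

5.23 percentage points

Si in (Mg_0.39Fe_0.61)_2Si_2O_6: molar mass 239.253 g/mol; 2×28.085 = 56.170 g → 23.48 wt%.
Si in (Mg_0.53Fe_0.47)_3KAlSi_3O_10(OH)_2: molar mass 461.725 g/mol; 3×28.085 = 84.255 g → 18.25 wt%.
Difference = 23.48 − 18.25 = 5.23 percentage points.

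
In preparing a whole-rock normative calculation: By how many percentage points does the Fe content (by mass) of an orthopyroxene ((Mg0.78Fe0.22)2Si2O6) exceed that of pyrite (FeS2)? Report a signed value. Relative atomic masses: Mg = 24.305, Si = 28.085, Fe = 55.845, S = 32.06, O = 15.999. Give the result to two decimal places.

-35.10 percentage points

M((Mg0.78Fe0.22)2Si2O6) = 214.652 g/mol, so wt% Fe = 24.572/214.652 × 100 = 11.45%.
M(FeS2) = 119.965 g/mol, so wt% Fe = 55.845/119.965 × 100 = 46.55%.
11.45 − 46.55 = -35.10 pp.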